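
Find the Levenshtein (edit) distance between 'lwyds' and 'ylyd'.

Let D[i][j] be the edit distance between the first i characters of 'lwyds' and the first j characters of 'ylyd', with D[i][0] = i, D[0][j] = j, and D[i][j] = D[i-1][j-1] if the characters match, else 1 + min(D[i-1][j], D[i][j-1], D[i-1][j-1]). Filling the table (rows: prefixes of 'lwyds', columns: prefixes of 'ylyd'):
     ε  y  l  y  d
  ε  0  1  2  3  4
  l  1  1  1  2  3
  w  2  2  2  2  3
  y  3  2  3  2  3
  d  4  3  3  3  2
  s  5  4  4  4  3
The bottom-right entry gives D[5][4] = 3, so no sequence of fewer than 3 edits works. Backtracking through the table gives one optimal edit sequence (3 edits):
  lwyds → ywyds (sub l→y @1)
  ywyds → ylyds (sub w→l @2)
  ylyds → ylyd (del s @5)
Edit distance = 3.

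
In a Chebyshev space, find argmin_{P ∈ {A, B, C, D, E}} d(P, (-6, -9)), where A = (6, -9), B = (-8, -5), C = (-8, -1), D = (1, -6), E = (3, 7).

Distances: d(A) = 12, d(B) = 4, d(C) = 8, d(D) = 7, d(E) = 16. Nearest: B = (-8, -5) with distance 4.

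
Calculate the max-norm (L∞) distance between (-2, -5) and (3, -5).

max(|x_i - y_i|) = max(|-2 - 3|, |-5 - (-5)|) = max(5, 0) = 5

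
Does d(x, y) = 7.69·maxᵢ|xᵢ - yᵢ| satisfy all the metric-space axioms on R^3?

Yes. The L∞ (Chebyshev) norm induces a metric on R^3, and multiplying a metric by a positive constant 7.69 > 0 preserves all four axioms: non-negativity (7.69·||x-y|| ≥ 0), identity (7.69·||x-y|| = 0 ⟺ ||x-y|| = 0 ⟺ x = y), symmetry (||x-y|| = ||y-x||), and the triangle inequality (7.69·||x-z|| ≤ 7.69·||x-y|| + 7.69·||y-z||). So d is a metric.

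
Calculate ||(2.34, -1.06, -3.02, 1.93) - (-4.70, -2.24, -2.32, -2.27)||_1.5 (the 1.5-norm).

(Σ|x_i - y_i|^1.5)^(1/1.5) = (|2.34 - (-4.7)|^1.5 + |-1.06 - (-2.24)|^1.5 + |-3.02 - (-2.32)|^1.5 + |1.93 - (-2.27)|^1.5)^(1/1.5)
= (7.04^1.5 + 1.18^1.5 + 0.7^1.5 + 4.2^1.5)^(1/1.5) ≈ (18.6792 + 1.2818 + 0.5857 + 8.6074)^(1/1.5) = (29.1541)^(1/1.5) ≈ 9.4725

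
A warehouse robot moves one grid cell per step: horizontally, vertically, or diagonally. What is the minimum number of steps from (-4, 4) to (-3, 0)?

max(|x_i - y_i|) = max(|-4 - (-3)|, |4 - 0|) = max(1, 4) = 4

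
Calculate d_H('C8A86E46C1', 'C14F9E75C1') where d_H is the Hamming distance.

Differing positions: 2, 3, 4, 5, 7, 8. Hamming distance = 6.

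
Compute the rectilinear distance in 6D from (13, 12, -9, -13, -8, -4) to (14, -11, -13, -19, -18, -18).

Σ|x_i - y_i| = |13 - 14| + |12 - (-11)| + |-9 - (-13)| + |-13 - (-19)| + |-8 - (-18)| + |-4 - (-18)| = 1 + 23 + 4 + 6 + 10 + 14 = 58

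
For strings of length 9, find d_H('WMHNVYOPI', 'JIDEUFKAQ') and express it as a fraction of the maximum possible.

Differing positions: 1, 2, 3, 4, 5, 6, 7, 8, 9. Hamming distance = 9. The maximum possible Hamming distance for length-9 strings is 9, so d_H/9 = 9/9 = 1.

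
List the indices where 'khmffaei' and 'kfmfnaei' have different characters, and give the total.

Differing positions: 2, 5. Hamming distance = 2.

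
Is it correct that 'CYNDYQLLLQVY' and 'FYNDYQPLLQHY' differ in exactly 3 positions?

Differing positions: 1, 7, 11. Hamming distance = 3, so the claim is true.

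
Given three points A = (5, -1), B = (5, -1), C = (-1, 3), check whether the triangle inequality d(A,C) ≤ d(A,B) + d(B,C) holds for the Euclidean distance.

d(A,B) = √(0² + 0²) = √0 = 0, d(B,C) = √(6² + 4²) = √52 ≈ 7.2111, d(A,C) = √(6² + 4²) = √52 ≈ 7.2111.
d(A,C) ≈ 7.2111 ≤ 0 + 7.2111 = 7.2111. Triangle inequality is satisfied.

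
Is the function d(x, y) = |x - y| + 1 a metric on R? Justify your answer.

No. d fails identity of indiscernibles (specifically d(x,x) = 0): d(-3, -3) = |-3 - (-3)| + 1 = 0 + 1 = 1 ≠ 0.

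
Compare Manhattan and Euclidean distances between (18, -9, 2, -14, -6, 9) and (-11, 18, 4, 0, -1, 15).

L1 = |18 - (-11)| + |-9 - 18| + |2 - 4| + |-14 - 0| + |-6 - (-1)| + |9 - 15| = 29 + 27 + 2 + 14 + 5 + 6 = 83
L2 = √(29² + 27² + 2² + 14² + 5² + 6²) = √1831 ≈ 42.7902
L1 ≥ L2 always (equality iff movement is along one axis); L1 > L2 here.
Ratio L1/L2 = 83/√1831 ≈ 1.9397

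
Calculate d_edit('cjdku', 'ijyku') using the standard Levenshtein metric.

Let D[i][j] be the edit distance between the first i characters of 'cjdku' and the first j characters of 'ijyku', with D[i][0] = i, D[0][j] = j, and D[i][j] = D[i-1][j-1] if the characters match, else 1 + min(D[i-1][j], D[i][j-1], D[i-1][j-1]). Filling the table (rows: prefixes of 'cjdku', columns: prefixes of 'ijyku'):
     ε  i  j  y  k  u
  ε  0  1  2  3  4  5
  c  1  1  2  3  4  5
  j  2  2  1  2  3  4
  d  3  3  2  2  3  4
  k  4  4  3  3  2  3
  u  5  5  4  4  3  2
The bottom-right entry gives D[5][5] = 2, so no sequence of fewer than 2 edits works. Backtracking through the table gives one optimal edit sequence (2 edits):
  cjdku → ijdku (sub c→i @1)
  ijdku → ijyku (sub d→y @3)
Edit distance = 2.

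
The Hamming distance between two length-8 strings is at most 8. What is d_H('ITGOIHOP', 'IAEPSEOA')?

Differing positions: 2, 3, 4, 5, 6, 8. Hamming distance = 6. The maximum possible Hamming distance for length-8 strings is 8, so d_H/8 = 6/8 = 0.75.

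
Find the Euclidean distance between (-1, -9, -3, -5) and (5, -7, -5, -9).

√(Σ(x_i - y_i)²) = √((-1 - 5)² + (-9 - (-7))² + (-3 - (-5))² + (-5 - (-9))²)
= √((-6)² + (-2)² + 2² + 4²) = √(36 + 4 + 4 + 16) = √60 ≈ 7.746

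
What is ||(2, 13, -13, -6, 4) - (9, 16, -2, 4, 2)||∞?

max(|x_i - y_i|) = max(|2 - 9|, |13 - 16|, |-13 - (-2)|, |-6 - 4|, |4 - 2|) = max(7, 3, 11, 10, 2) = 11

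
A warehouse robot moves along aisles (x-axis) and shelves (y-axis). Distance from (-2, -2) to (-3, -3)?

Σ|x_i - y_i| = |-2 - (-3)| + |-2 - (-3)| = 1 + 1 = 2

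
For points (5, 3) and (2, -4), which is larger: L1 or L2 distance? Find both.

L1 = |5 - 2| + |3 - (-4)| = 3 + 7 = 10
L2 = √(3² + 7²) = √58 ≈ 7.6158
L1 ≥ L2 always (equality iff movement is along one axis); L1 > L2 here.
Ratio L1/L2 = 10/√58 ≈ 1.3131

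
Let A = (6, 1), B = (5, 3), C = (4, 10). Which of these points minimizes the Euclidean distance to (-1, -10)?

Distances: d(A) ≈ 13.0384, d(B) ≈ 14.3178, d(C) ≈ 20.6155. Nearest: A = (6, 1) with distance 13.0384.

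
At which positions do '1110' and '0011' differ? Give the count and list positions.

Differing positions: 1, 2, 4. Hamming distance = 3.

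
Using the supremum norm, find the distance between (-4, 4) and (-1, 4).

max(|x_i - y_i|) = max(|-4 - (-1)|, |4 - 4|) = max(3, 0) = 3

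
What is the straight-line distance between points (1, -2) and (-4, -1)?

√(Σ(x_i - y_i)²) = √((1 - (-4))² + (-2 - (-1))²)
= √(5² + (-1)²) = √(25 + 1) = √26 ≈ 5.099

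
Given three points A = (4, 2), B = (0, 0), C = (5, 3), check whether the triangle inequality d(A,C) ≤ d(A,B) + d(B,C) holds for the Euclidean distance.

d(A,B) = √(4² + 2²) = √20 ≈ 4.4721, d(B,C) = √(5² + 3²) = √34 ≈ 5.831, d(A,C) = √(1² + 1²) = √2 ≈ 1.4142.
d(A,C) ≈ 1.4142 ≤ 4.4721 + 5.831 = 10.3031. Triangle inequality is satisfied.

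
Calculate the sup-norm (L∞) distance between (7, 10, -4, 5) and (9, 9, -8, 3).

max(|x_i - y_i|) = max(|7 - 9|, |10 - 9|, |-4 - (-8)|, |5 - 3|) = max(2, 1, 4, 2) = 4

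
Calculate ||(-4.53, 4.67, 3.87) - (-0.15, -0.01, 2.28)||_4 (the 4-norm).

(Σ|x_i - y_i|^4)^(1/4) = (|-4.53 - (-0.15)|^4 + |4.67 - (-0.01)|^4 + |3.87 - 2.28|^4)^(1/4)
= (4.38^4 + 4.68^4 + 1.59^4)^(1/4) ≈ (368.0412 + 479.7151 + 6.3913)^(1/4) = (854.1476)^(1/4) ≈ 5.4061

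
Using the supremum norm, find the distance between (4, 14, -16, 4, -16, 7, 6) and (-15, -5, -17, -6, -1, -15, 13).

max(|x_i - y_i|) = max(|4 - (-15)|, |14 - (-5)|, |-16 - (-17)|, |4 - (-6)|, |-16 - (-1)|, |7 - (-15)|, |6 - 13|) = max(19, 19, 1, 10, 15, 22, 7) = 22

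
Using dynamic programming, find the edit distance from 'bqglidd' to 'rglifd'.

Let D[i][j] be the edit distance between the first i characters of 'bqglidd' and the first j characters of 'rglifd', with D[i][0] = i, D[0][j] = j, and D[i][j] = D[i-1][j-1] if the characters match, else 1 + min(D[i-1][j], D[i][j-1], D[i-1][j-1]). Filling the table (rows: prefixes of 'bqglidd', columns: prefixes of 'rglifd'):
     ε  r  g  l  i  f  d
  ε  0  1  2  3  4  5  6
  b  1  1  2  3  4  5  6
  q  2  2  2  3  4  5  6
  g  3  3  2  3  4  5  6
  l  4  4  3  2  3  4  5
  i  5  5  4  3  2  3  4
  d  6  6  5  4  3  3  3
  d  7  7  6  5  4  4  3
The bottom-right entry gives D[7][6] = 3, so no sequence of fewer than 3 edits works. Backtracking through the table gives one optimal edit sequence (3 edits):
  bqglidd → qglidd (del b @1)
  qglidd → rglidd (sub q→r @1)
  rglidd → rglifd (sub d→f @5)
Edit distance = 3.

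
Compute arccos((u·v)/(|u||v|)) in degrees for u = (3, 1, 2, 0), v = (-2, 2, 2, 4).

With u = (3, 1, 2, 0), v = (-2, 2, 2, 4):
u·v = 3·(-2) + 1·2 + 2·2 + 0·4 = (-6) + 2 + 4 + 0 = 0.
|u| = √(3² + 1² + 2² + 0²) = √14, |v| = √((-2)² + 2² + 2² + 4²) = √28, so |u||v| = √(14·28) = √392.
cos θ = (u·v)/(|u||v|) = 0/√392 = 0 (the vectors are orthogonal)
θ = arccos(0) = 90°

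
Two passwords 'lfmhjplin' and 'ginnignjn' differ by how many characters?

Differing positions: 1, 2, 3, 4, 5, 6, 7, 8. Hamming distance = 8.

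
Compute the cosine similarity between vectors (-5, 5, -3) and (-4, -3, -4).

With u = (-5, 5, -3), v = (-4, -3, -4):
u·v = (-5)·(-4) + 5·(-3) + (-3)·(-4) = 20 + (-15) + 12 = 17.
|u| = √((-5)² + 5² + (-3)²) = √59, |v| = √((-4)² + (-3)² + (-4)²) = √41, so |u||v| = √(59·41) = √2419.
cos θ = (u·v)/(|u||v|) = 17/√2419 ≈ 0.3456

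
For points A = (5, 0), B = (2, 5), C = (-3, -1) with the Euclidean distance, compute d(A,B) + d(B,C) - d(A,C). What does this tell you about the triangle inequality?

d(A,B) = √(3² + 5²) = √34 ≈ 5.831, d(B,C) = √(5² + 6²) = √61 ≈ 7.8102, d(A,C) = √(8² + 1²) = √65 ≈ 8.0623.
d(A,B) + d(B,C) - d(A,C) = 5.831 + 7.8102 - 8.0623 = 13.6412 - 8.0623 = 5.5789 (to 4 decimal places). This is ≥ 0, so the triangle inequality holds for these points.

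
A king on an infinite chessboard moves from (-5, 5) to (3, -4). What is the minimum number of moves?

max(|x_i - y_i|) = max(|-5 - 3|, |5 - (-4)|) = max(8, 9) = 9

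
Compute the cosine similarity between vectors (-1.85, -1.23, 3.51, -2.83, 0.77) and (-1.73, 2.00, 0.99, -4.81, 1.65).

With u = (-1.85, -1.23, 3.51, -2.83, 0.77), v = (-1.73, 2.00, 0.99, -4.81, 1.65):
u·v = (-1.85)·(-1.73) + (-1.23)·2 + 3.51·0.99 + (-2.83)·(-4.81) + 0.77·1.65 = 3.2005 + (-2.46) + 3.4749 + 13.6123 + 1.2705 = 19.0982.
|u| = √((-1.85)² + (-1.23)² + 3.51² + (-2.83)² + 0.77²) = √(3.4225 + 1.5129 + 12.3201 + 8.0089 + 0.5929) = √25.8573, |v| = √((-1.73)² + 2² + 0.99² + (-4.81)² + 1.65²) = √(2.9929 + 4 + 0.9801 + 23.1361 + 2.7225) = √33.8316.
cos θ = (u·v)/(|u||v|) = 19.0982/(√25.8573·√33.8316) ≈ 0.6457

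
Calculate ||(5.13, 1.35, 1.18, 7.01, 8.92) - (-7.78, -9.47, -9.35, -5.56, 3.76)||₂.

√(Σ(x_i - y_i)²) = √((5.13 - (-7.78))² + (1.35 - (-9.47))² + (1.18 - (-9.35))² + (7.01 - (-5.56))² + (8.92 - 3.76)²)
= √(12.91² + 10.82² + 10.53² + 12.57² + 5.16²) = √(166.6681 + 117.0724 + 110.8809 + 158.0049 + 26.6256) = √579.2519 ≈ 24.0677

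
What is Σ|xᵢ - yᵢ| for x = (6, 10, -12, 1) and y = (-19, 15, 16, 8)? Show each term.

Σ|x_i - y_i| = |6 - (-19)| + |10 - 15| + |-12 - 16| + |1 - 8| = 25 + 5 + 28 + 7 = 65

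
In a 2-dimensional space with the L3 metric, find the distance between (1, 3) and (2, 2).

(Σ|x_i - y_i|^3)^(1/3) = (|1 - 2|^3 + |3 - 2|^3)^(1/3)
= (1^3 + 1^3)^(1/3) = (1 + 1)^(1/3) = (2)^(1/3) ≈ 1.2599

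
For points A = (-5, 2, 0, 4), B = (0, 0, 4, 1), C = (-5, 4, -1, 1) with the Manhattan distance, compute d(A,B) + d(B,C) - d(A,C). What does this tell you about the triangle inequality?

d(A,B) = 5 + 2 + 4 + 3 = 14, d(B,C) = 5 + 4 + 5 + 0 = 14, d(A,C) = 0 + 2 + 1 + 3 = 6.
d(A,B) + d(B,C) - d(A,C) = 14 + 14 - 6 = 28 - 6 = 22. This is ≥ 0, so the triangle inequality holds for these points.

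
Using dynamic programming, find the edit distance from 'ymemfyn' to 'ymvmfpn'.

Let D[i][j] be the edit distance between the first i characters of 'ymemfyn' and the first j characters of 'ymvmfpn', with D[i][0] = i, D[0][j] = j, and D[i][j] = D[i-1][j-1] if the characters match, else 1 + min(D[i-1][j], D[i][j-1], D[i-1][j-1]). Filling the table (rows: prefixes of 'ymemfyn', columns: prefixes of 'ymvmfpn'):
     ε  y  m  v  m  f  p  n
  ε  0  1  2  3  4  5  6  7
  y  1  0  1  2  3  4  5  6
  m  2  1  0  1  2  3  4  5
  e  3  2  1  1  2  3  4  5
  m  4  3  2  2  1  2  3  4
  f  5  4  3  3  2  1  2  3
  y  6  5  4  4  3  2  2  3
  n  7  6  5  5  4  3  3  2
The bottom-right entry gives D[7][7] = 2, so no sequence of fewer than 2 edits works. Backtracking through the table gives one optimal edit sequence (2 edits):
  ymemfyn → ymvmfyn (sub e→v @3)
  ymvmfyn → ymvmfpn (sub y→p @6)
Edit distance = 2.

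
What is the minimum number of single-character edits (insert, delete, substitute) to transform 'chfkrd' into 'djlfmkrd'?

Let D[i][j] be the edit distance between the first i characters of 'chfkrd' and the first j characters of 'djlfmkrd', with D[i][0] = i, D[0][j] = j, and D[i][j] = D[i-1][j-1] if the characters match, else 1 + min(D[i-1][j], D[i][j-1], D[i-1][j-1]). Filling the table (rows: prefixes of 'chfkrd', columns: prefixes of 'djlfmkrd'):
     ε  d  j  l  f  m  k  r  d
  ε  0  1  2  3  4  5  6  7  8
  c  1  1  2  3  4  5  6  7  8
  h  2  2  2  3  4  5  6  7  8
  f  3  3  3  3  3  4  5  6  7
  k  4  4  4  4  4  4  4  5  6
  r  5  5  5  5  5  5  5  4  5
  d  6  5  6  6  6  6  6  5  4
The bottom-right entry gives D[6][8] = 4, so no sequence of fewer than 4 edits works. Backtracking through the table gives one optimal edit sequence (4 edits):
  chfkrd → dchfkrd (ins d @1)
  dchfkrd → djhfkrd (sub c→j @2)
  djhfkrd → djlfkrd (sub h→l @3)
  djlfkrd → djlfmkrd (ins m @5)
Edit distance = 4.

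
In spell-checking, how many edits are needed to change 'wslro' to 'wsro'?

Let D[i][j] be the edit distance between the first i characters of 'wslro' and the first j characters of 'wsro', with D[i][0] = i, D[0][j] = j, and D[i][j] = D[i-1][j-1] if the characters match, else 1 + min(D[i-1][j], D[i][j-1], D[i-1][j-1]). Filling the table (rows: prefixes of 'wslro', columns: prefixes of 'wsro'):
     ε  w  s  r  o
  ε  0  1  2  3  4
  w  1  0  1  2  3
  s  2  1  0  1  2
  l  3  2  1  1  2
  r  4  3  2  1  2
  o  5  4  3  2  1
The bottom-right entry gives D[5][4] = 1, so no sequence of fewer than 1 edit works. Backtracking through the table gives one optimal edit sequence (1 edit):
  wslro → wsro (del l @3)
Edit distance = 1.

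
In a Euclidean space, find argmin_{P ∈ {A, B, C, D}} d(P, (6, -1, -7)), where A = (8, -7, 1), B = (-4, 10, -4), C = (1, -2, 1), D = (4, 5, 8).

Distances: d(A) ≈ 10.198, d(B) ≈ 15.1658, d(C) ≈ 9.4868, d(D) ≈ 16.2788. Nearest: C = (1, -2, 1) with distance 9.4868.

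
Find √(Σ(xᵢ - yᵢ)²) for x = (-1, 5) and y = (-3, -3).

√(Σ(x_i - y_i)²) = √((-1 - (-3))² + (5 - (-3))²)
= √(2² + 8²) = √(4 + 64) = √68 ≈ 8.2462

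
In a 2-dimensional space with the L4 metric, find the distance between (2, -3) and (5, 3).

(Σ|x_i - y_i|^4)^(1/4) = (|2 - 5|^4 + |-3 - 3|^4)^(1/4)
= (3^4 + 6^4)^(1/4) = (81 + 1296)^(1/4) = (1377)^(1/4) ≈ 6.0916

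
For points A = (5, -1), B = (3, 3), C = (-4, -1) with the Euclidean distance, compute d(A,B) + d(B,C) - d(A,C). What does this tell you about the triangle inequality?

d(A,B) = √(2² + 4²) = √20 ≈ 4.4721, d(B,C) = √(7² + 4²) = √65 ≈ 8.0623, d(A,C) = √(9² + 0²) = √81 = 9.
d(A,B) + d(B,C) - d(A,C) = 4.4721 + 8.0623 - 9 = 12.5344 - 9 = 3.5344 (to 4 decimal places). This is ≥ 0, so the triangle inequality holds for these points.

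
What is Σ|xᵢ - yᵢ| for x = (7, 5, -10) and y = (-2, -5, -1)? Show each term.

Σ|x_i - y_i| = |7 - (-2)| + |5 - (-5)| + |-10 - (-1)| = 9 + 10 + 9 = 28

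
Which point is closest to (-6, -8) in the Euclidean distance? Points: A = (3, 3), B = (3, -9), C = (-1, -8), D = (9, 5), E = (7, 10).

Distances: d(A) ≈ 14.2127, d(B) ≈ 9.0554, d(C) = 5, d(D) ≈ 19.8494, d(E) ≈ 22.2036. Nearest: C = (-1, -8) with distance 5.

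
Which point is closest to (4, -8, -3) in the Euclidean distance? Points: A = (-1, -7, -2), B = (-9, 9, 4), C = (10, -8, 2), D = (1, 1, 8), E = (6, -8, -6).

Distances: d(A) ≈ 5.1962, d(B) ≈ 22.5167, d(C) ≈ 7.8102, d(D) ≈ 14.5258, d(E) ≈ 3.6056. Nearest: E = (6, -8, -6) with distance 3.6056.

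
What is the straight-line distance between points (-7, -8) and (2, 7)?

√(Σ(x_i - y_i)²) = √((-7 - 2)² + (-8 - 7)²)
= √((-9)² + (-15)²) = √(81 + 225) = √306 ≈ 17.4929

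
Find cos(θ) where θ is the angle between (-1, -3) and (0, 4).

With u = (-1, -3), v = (0, 4):
u·v = (-1)·0 + (-3)·4 = 0 + (-12) = -12.
|u| = √((-1)² + (-3)²) = √10, |v| = √(0² + 4²) = √16, so |u||v| = √(10·16) = √160.
cos θ = (u·v)/(|u||v|) = -12/√160 ≈ -0.9487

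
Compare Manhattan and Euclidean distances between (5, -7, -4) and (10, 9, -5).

L1 = |5 - 10| + |-7 - 9| + |-4 - (-5)| = 5 + 16 + 1 = 22
L2 = √(5² + 16² + 1²) = √282 ≈ 16.7929
L1 ≥ L2 always (equality iff movement is along one axis); L1 > L2 here.
Ratio L1/L2 = 22/√282 ≈ 1.3101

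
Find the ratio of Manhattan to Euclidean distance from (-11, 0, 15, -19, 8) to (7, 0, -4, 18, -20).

L1 = |-11 - 7| + |0 - 0| + |15 - (-4)| + |-19 - 18| + |8 - (-20)| = 18 + 0 + 19 + 37 + 28 = 102
L2 = √(18² + 0² + 19² + 37² + 28²) = √2838 ≈ 53.2729
L1 ≥ L2 always (equality iff movement is along one axis); L1 > L2 here.
Ratio L1/L2 = 102/√2838 ≈ 1.9147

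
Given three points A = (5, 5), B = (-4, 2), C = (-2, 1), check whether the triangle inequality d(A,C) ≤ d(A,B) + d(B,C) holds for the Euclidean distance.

d(A,B) = √(9² + 3²) = √90 ≈ 9.4868, d(B,C) = √(2² + 1²) = √5 ≈ 2.2361, d(A,C) = √(7² + 4²) = √65 ≈ 8.0623.
d(A,C) ≈ 8.0623 ≤ 9.4868 + 2.2361 = 11.7229. Triangle inequality is satisfied.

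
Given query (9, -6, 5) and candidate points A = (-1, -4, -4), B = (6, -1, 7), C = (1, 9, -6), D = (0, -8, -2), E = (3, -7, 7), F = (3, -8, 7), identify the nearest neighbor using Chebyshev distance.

Distances: d(A) = 10, d(B) = 5, d(C) = 15, d(D) = 9, d(E) = 6, d(F) = 6. Nearest: B = (6, -1, 7) with distance 5.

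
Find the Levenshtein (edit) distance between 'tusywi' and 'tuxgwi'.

Let D[i][j] be the edit distance between the first i characters of 'tusywi' and the first j characters of 'tuxgwi', with D[i][0] = i, D[0][j] = j, and D[i][j] = D[i-1][j-1] if the characters match, else 1 + min(D[i-1][j], D[i][j-1], D[i-1][j-1]). Filling the table (rows: prefixes of 'tusywi', columns: prefixes of 'tuxgwi'):
     ε  t  u  x  g  w  i
  ε  0  1  2  3  4  5  6
  t  1  0  1  2  3  4  5
  u  2  1  0  1  2  3  4
  s  3  2  1  1  2  3  4
  y  4  3  2  2  2  3  4
  w  5  4  3  3  3  2  3
  i  6  5  4  4  4  3  2
The bottom-right entry gives D[6][6] = 2, so no sequence of fewer than 2 edits works. Backtracking through the table gives one optimal edit sequence (2 edits):
  tusywi → tuxywi (sub s→x @3)
  tuxywi → tuxgwi (sub y→g @4)
Edit distance = 2.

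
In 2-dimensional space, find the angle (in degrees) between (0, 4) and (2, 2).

With u = (0, 4), v = (2, 2):
u·v = 0·2 + 4·2 = 0 + 8 = 8.
|u| = √(0² + 4²) = √16, |v| = √(2² + 2²) = √8, so |u||v| = √(16·8) = √128.
cos θ = (u·v)/(|u||v|) = 8/√128 ≈ 0.707107
θ = arccos(0.707107) ≈ 45°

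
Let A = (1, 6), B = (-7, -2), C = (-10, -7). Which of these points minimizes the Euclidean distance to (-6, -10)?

Distances: d(A) ≈ 17.4642, d(B) ≈ 8.0623, d(C) = 5. Nearest: C = (-10, -7) with distance 5.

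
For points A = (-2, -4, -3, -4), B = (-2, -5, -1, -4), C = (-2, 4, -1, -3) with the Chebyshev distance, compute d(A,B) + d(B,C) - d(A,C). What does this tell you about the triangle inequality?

d(A,B) = max(0, 1, 2, 0) = 2, d(B,C) = max(0, 9, 0, 1) = 9, d(A,C) = max(0, 8, 2, 1) = 8.
d(A,B) + d(B,C) - d(A,C) = 2 + 9 - 8 = 11 - 8 = 3. This is ≥ 0, so the triangle inequality holds for these points.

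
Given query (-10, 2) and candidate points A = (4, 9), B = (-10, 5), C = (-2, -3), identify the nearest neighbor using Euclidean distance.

Distances: d(A) ≈ 15.6525, d(B) = 3, d(C) ≈ 9.434. Nearest: B = (-10, 5) with distance 3.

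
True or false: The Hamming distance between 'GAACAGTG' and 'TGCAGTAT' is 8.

Differing positions: 1, 2, 3, 4, 5, 6, 7, 8. Hamming distance = 8, so the claim is true.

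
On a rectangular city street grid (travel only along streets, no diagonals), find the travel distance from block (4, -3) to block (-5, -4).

Σ|x_i - y_i| = |4 - (-5)| + |-3 - (-4)| = 9 + 1 = 10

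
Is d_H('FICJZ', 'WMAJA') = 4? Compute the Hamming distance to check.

Differing positions: 1, 2, 3, 5. Hamming distance = 4, so the claim is true.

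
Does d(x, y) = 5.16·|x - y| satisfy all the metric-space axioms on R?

Yes. Since |x - y| is a metric on R and 5.16 > 0, the positive scalar multiple 5.16·|x - y| is also a metric: scaling by a positive constant preserves non-negativity, identity (d=0 ⟺ |x-y|=0 ⟺ x=y), symmetry, and the triangle inequality.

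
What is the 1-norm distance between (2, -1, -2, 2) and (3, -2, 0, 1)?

Σ|x_i - y_i| = |2 - 3| + |-1 - (-2)| + |-2 - 0| + |2 - 1| = 1 + 1 + 2 + 1 = 5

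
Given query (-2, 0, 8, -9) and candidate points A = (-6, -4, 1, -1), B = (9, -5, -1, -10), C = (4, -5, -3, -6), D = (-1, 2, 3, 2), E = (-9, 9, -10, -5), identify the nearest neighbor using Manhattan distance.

Distances: d(A) = 23, d(B) = 26, d(C) = 25, d(D) = 19, d(E) = 38. Nearest: D = (-1, 2, 3, 2) with distance 19.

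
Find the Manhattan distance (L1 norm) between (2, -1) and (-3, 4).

Σ|x_i - y_i| = |2 - (-3)| + |-1 - 4| = 5 + 5 = 10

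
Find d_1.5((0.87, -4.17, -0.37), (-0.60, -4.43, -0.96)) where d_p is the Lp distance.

(Σ|x_i - y_i|^1.5)^(1/1.5) = (|0.87 - (-0.6)|^1.5 + |-4.17 - (-4.43)|^1.5 + |-0.37 - (-0.96)|^1.5)^(1/1.5)
= (1.47^1.5 + 0.26^1.5 + 0.59^1.5)^(1/1.5) ≈ (1.7823 + 0.1326 + 0.4532)^(1/1.5) = (2.3681)^(1/1.5) ≈ 1.7766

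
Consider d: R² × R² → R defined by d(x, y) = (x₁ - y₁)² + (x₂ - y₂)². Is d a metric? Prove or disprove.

No. The squared Euclidean distance fails the triangle inequality. Counterexample: x = (0, 0), y = (2, 4), z = (4, 8). d(x,z) = 4² + 8² = 80, but d(x,y) + d(y,z) = (2² + 4²) + (2² + 4²) = 20 + 20 = 40. Since 80 > 40, the triangle inequality is violated. (Note: √d, the ordinary Euclidean distance, IS a metric.)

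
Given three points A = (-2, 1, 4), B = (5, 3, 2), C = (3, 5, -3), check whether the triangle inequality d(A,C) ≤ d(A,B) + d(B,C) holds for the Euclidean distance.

d(A,B) = √(7² + 2² + 2²) = √57 ≈ 7.5498, d(B,C) = √(2² + 2² + 5²) = √33 ≈ 5.7446, d(A,C) = √(5² + 4² + 7²) = √90 ≈ 9.4868.
d(A,C) ≈ 9.4868 ≤ 7.5498 + 5.7446 = 13.2944. Triangle inequality is satisfied.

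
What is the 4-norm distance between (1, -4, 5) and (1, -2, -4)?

(Σ|x_i - y_i|^4)^(1/4) = (|1 - 1|^4 + |-4 - (-2)|^4 + |5 - (-4)|^4)^(1/4)
= (0^4 + 2^4 + 9^4)^(1/4) = (0 + 16 + 6561)^(1/4) = (6577)^(1/4) ≈ 9.0055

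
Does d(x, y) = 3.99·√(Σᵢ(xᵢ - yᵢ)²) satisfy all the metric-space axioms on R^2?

Yes. The L2 (Euclidean) norm induces a metric on R^2, and multiplying a metric by a positive constant 3.99 > 0 preserves all four axioms: non-negativity (3.99·||x-y|| ≥ 0), identity (3.99·||x-y|| = 0 ⟺ ||x-y|| = 0 ⟺ x = y), symmetry (||x-y|| = ||y-x||), and the triangle inequality (3.99·||x-z|| ≤ 3.99·||x-y|| + 3.99·||y-z||). So d is a metric.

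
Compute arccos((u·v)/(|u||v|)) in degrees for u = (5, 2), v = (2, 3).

With u = (5, 2), v = (2, 3):
u·v = 5·2 + 2·3 = 10 + 6 = 16.
|u| = √(5² + 2²) = √29, |v| = √(2² + 3²) = √13, so |u||v| = √(29·13) = √377.
cos θ = (u·v)/(|u||v|) = 16/√377 ≈ 0.824042
θ = arccos(0.824042) ≈ 34.51°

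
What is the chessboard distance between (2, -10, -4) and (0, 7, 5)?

max(|x_i - y_i|) = max(|2 - 0|, |-10 - 7|, |-4 - 5|) = max(2, 17, 9) = 17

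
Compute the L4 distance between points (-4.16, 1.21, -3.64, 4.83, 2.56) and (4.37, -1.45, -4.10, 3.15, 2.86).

(Σ|x_i - y_i|^4)^(1/4) = (|-4.16 - 4.37|^4 + |1.21 - (-1.45)|^4 + |-3.64 - (-4.1)|^4 + |4.83 - 3.15|^4 + |2.56 - 2.86|^4)^(1/4)
= (8.53^4 + 2.66^4 + 0.46^4 + 1.68^4 + 0.3^4)^(1/4) ≈ (5294.1486 + 50.0641 + 0.0448 + 7.9659 + 0.0081)^(1/4) = (5352.2315)^(1/4) ≈ 8.5533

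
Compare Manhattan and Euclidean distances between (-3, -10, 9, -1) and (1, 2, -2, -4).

L1 = |-3 - 1| + |-10 - 2| + |9 - (-2)| + |-1 - (-4)| = 4 + 12 + 11 + 3 = 30
L2 = √(4² + 12² + 11² + 3²) = √290 ≈ 17.0294
L1 ≥ L2 always (equality iff movement is along one axis); L1 > L2 here.
Ratio L1/L2 = 30/√290 ≈ 1.7617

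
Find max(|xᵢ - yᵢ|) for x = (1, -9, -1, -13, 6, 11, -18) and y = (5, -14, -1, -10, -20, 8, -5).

max(|x_i - y_i|) = max(|1 - 5|, |-9 - (-14)|, |-1 - (-1)|, |-13 - (-10)|, |6 - (-20)|, |11 - 8|, |-18 - (-5)|) = max(4, 5, 0, 3, 26, 3, 13) = 26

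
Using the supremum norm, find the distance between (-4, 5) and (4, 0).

max(|x_i - y_i|) = max(|-4 - 4|, |5 - 0|) = max(8, 5) = 8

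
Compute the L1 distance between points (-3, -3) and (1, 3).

Σ|x_i - y_i| = |-3 - 1| + |-3 - 3| = 4 + 6 = 10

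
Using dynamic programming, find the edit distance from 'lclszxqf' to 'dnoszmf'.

Let D[i][j] be the edit distance between the first i characters of 'lclszxqf' and the first j characters of 'dnoszmf', with D[i][0] = i, D[0][j] = j, and D[i][j] = D[i-1][j-1] if the characters match, else 1 + min(D[i-1][j], D[i][j-1], D[i-1][j-1]). Filling the table (rows: prefixes of 'lclszxqf', columns: prefixes of 'dnoszmf'):
     ε  d  n  o  s  z  m  f
  ε  0  1  2  3  4  5  6  7
  l  1  1  2  3  4  5  6  7
  c  2  2  2  3  4  5  6  7
  l  3  3  3  3  4  5  6  7
  s  4  4  4  4  3  4  5  6
  z  5  5  5  5  4  3  4  5
  x  6  6  6  6  5  4  4  5
  q  7  7  7  7  6  5  5  5
  f  8  8  8  8  7  6  6  5
The bottom-right entry gives D[8][7] = 5, so no sequence of fewer than 5 edits works. Backtracking through the table gives one optimal edit sequence (5 edits):
  lclszxqf → dclszxqf (sub l→d @1)
  dclszxqf → dnlszxqf (sub c→n @2)
  dnlszxqf → dnoszxqf (sub l→o @3)
  dnoszxqf → dnoszqf (del x @6)
  dnoszqf → dnoszmf (sub q→m @6)
Edit distance = 5.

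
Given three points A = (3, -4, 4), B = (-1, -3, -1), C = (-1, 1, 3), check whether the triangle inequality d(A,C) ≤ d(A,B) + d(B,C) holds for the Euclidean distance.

d(A,B) = √(4² + 1² + 5²) = √42 ≈ 6.4807, d(B,C) = √(0² + 4² + 4²) = √32 ≈ 5.6569, d(A,C) = √(4² + 5² + 1²) = √42 ≈ 6.4807.
d(A,C) ≈ 6.4807 ≤ 6.4807 + 5.6569 = 12.1376. Triangle inequality is satisfied.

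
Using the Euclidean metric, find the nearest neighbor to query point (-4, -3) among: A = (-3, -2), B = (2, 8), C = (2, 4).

Distances: d(A) ≈ 1.4142, d(B) ≈ 12.53, d(C) ≈ 9.2195. Nearest: A = (-3, -2) with distance 1.4142.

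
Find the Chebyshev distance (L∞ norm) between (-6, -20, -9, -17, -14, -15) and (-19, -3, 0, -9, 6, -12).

max(|x_i - y_i|) = max(|-6 - (-19)|, |-20 - (-3)|, |-9 - 0|, |-17 - (-9)|, |-14 - 6|, |-15 - (-12)|) = max(13, 17, 9, 8, 20, 3) = 20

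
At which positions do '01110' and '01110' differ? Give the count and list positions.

Differing positions: none. Hamming distance = 0.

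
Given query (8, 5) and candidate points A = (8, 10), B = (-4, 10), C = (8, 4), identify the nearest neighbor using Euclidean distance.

Distances: d(A) = 5, d(B) = 13, d(C) = 1. Nearest: C = (8, 4) with distance 1.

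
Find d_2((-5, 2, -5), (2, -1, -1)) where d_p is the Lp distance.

(Σ|x_i - y_i|^2)^(1/2) = (|-5 - 2|^2 + |2 - (-1)|^2 + |-5 - (-1)|^2)^(1/2)
= (7^2 + 3^2 + 4^2)^(1/2) = (49 + 9 + 16)^(1/2) = (74)^(1/2) ≈ 8.6023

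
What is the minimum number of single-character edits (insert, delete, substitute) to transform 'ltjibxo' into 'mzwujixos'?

Let D[i][j] be the edit distance between the first i characters of 'ltjibxo' and the first j characters of 'mzwujixos', with D[i][0] = i, D[0][j] = j, and D[i][j] = D[i-1][j-1] if the characters match, else 1 + min(D[i-1][j], D[i][j-1], D[i-1][j-1]). Filling the table (rows: prefixes of 'ltjibxo', columns: prefixes of 'mzwujixos'):
     ε  m  z  w  u  j  i  x  o  s
  ε  0  1  2  3  4  5  6  7  8  9
  l  1  1  2  3  4  5  6  7  8  9
  t  2  2  2  3  4  5  6  7  8  9
  j  3  3  3  3  4  4  5  6  7  8
  i  4  4  4  4  4  5  4  5  6  7
  b  5  5  5  5  5  5  5  5  6  7
  x  6  6  6  6  6  6  6  5  6  7
  o  7  7  7  7  7  7  7  6  5  6
The bottom-right entry gives D[7][9] = 6, so no sequence of fewer than 6 edits works. Backtracking through the table gives one optimal edit sequence (6 edits):
  ltjibxo → mltjibxo (ins m @1)
  mltjibxo → mzltjibxo (ins z @2)
  mzltjibxo → mzwtjibxo (sub l→w @3)
  mzwtjibxo → mzwujibxo (sub t→u @4)
  mzwujibxo → mzwujixo (del b @7)
  mzwujixo → mzwujixos (ins s @9)
Edit distance = 6.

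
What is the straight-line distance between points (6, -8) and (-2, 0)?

√(Σ(x_i - y_i)²) = √((6 - (-2))² + (-8 - 0)²)
= √(8² + (-8)²) = √(64 + 64) = √128 ≈ 11.3137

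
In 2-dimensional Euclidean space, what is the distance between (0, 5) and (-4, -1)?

√(Σ(x_i - y_i)²) = √((0 - (-4))² + (5 - (-1))²)
= √(4² + 6²) = √(16 + 36) = √52 ≈ 7.2111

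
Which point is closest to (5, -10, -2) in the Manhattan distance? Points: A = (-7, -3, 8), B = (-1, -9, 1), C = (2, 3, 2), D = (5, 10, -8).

Distances: d(A) = 29, d(B) = 10, d(C) = 20, d(D) = 26. Nearest: B = (-1, -9, 1) with distance 10.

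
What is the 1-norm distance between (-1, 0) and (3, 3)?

Σ|x_i - y_i| = |-1 - 3| + |0 - 3| = 4 + 3 = 7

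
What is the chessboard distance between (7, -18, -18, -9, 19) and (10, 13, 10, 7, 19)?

max(|x_i - y_i|) = max(|7 - 10|, |-18 - 13|, |-18 - 10|, |-9 - 7|, |19 - 19|) = max(3, 31, 28, 16, 0) = 31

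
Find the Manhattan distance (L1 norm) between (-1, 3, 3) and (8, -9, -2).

Σ|x_i - y_i| = |-1 - 8| + |3 - (-9)| + |3 - (-2)| = 9 + 12 + 5 = 26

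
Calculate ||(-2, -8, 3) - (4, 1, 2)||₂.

√(Σ(x_i - y_i)²) = √((-2 - 4)² + (-8 - 1)² + (3 - 2)²)
= √((-6)² + (-9)² + 1²) = √(36 + 81 + 1) = √118 ≈ 10.8628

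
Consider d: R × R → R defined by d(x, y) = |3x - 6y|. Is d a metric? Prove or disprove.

No. d fails symmetry: d(2, 7) = |3·2 - 6·7| = |-36| = 36, but d(7, 2) = |3·7 - 6·2| = |9| = 9. Since 36 ≠ 9, d(x,y) ≠ d(y,x) in general.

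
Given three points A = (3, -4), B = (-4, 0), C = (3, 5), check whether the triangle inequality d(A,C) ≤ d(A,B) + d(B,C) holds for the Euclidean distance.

d(A,B) = √(7² + 4²) = √65 ≈ 8.0623, d(B,C) = √(7² + 5²) = √74 ≈ 8.6023, d(A,C) = √(0² + 9²) = √81 = 9.
d(A,C) = 9 ≤ 8.0623 + 8.6023 = 16.6646. Triangle inequality is satisfied.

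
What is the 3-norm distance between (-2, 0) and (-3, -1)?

(Σ|x_i - y_i|^3)^(1/3) = (|-2 - (-3)|^3 + |0 - (-1)|^3)^(1/3)
= (1^3 + 1^3)^(1/3) = (1 + 1)^(1/3) = (2)^(1/3) ≈ 1.2599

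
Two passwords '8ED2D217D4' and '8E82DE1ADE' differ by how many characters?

Differing positions: 3, 6, 8, 10. Hamming distance = 4.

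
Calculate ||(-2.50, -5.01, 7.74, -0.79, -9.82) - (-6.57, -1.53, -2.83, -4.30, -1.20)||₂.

√(Σ(x_i - y_i)²) = √((-2.5 - (-6.57))² + (-5.01 - (-1.53))² + (7.74 - (-2.83))² + (-0.79 - (-4.3))² + (-9.82 - (-1.2))²)
= √(4.07² + (-3.48)² + 10.57² + 3.51² + (-8.62)²) = √(16.5649 + 12.1104 + 111.7249 + 12.3201 + 74.3044) = √227.0247 ≈ 15.0673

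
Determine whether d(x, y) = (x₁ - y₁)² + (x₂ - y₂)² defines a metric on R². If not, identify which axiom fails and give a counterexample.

No. The squared Euclidean distance fails the triangle inequality. Counterexample: x = (0, 0), y = (2, 1), z = (4, 2). d(x,z) = 4² + 2² = 20, but d(x,y) + d(y,z) = (2² + 1²) + (2² + 1²) = 5 + 5 = 10. Since 20 > 10, the triangle inequality is violated. (Note: √d, the ordinary Euclidean distance, IS a metric.)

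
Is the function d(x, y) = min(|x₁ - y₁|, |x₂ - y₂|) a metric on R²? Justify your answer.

No. d fails identity of indiscernibles: take x = (-2, 0) and y = (-2, 1). Then d(x,y) = min(|-2 - (-2)|, |0 - 1|) = min(0, 1) = 0, yet x ≠ y.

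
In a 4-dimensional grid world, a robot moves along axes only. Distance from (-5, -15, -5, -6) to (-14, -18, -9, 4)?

Σ|x_i - y_i| = |-5 - (-14)| + |-15 - (-18)| + |-5 - (-9)| + |-6 - 4| = 9 + 3 + 4 + 10 = 26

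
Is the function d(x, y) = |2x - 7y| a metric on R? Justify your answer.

No. d fails symmetry: d(3, 2) = |2·3 - 7·2| = |-8| = 8, but d(2, 3) = |2·2 - 7·3| = |-17| = 17. Since 8 ≠ 17, d(x,y) ≠ d(y,x) in general.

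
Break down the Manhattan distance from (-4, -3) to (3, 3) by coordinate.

Σ|x_i - y_i| = |-4 - 3| + |-3 - 3| = 7 + 6 = 13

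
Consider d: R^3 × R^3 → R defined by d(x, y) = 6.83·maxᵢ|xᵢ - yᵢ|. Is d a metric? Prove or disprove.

Yes. The L∞ (Chebyshev) norm induces a metric on R^3, and multiplying a metric by a positive constant 6.83 > 0 preserves all four axioms: non-negativity (6.83·||x-y|| ≥ 0), identity (6.83·||x-y|| = 0 ⟺ ||x-y|| = 0 ⟺ x = y), symmetry (||x-y|| = ||y-x||), and the triangle inequality (6.83·||x-z|| ≤ 6.83·||x-y|| + 6.83·||y-z||). So d is a metric.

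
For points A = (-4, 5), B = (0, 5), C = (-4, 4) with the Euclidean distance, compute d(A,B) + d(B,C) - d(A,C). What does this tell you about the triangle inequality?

d(A,B) = √(4² + 0²) = √16 = 4, d(B,C) = √(4² + 1²) = √17 ≈ 4.1231, d(A,C) = √(0² + 1²) = √1 = 1.
d(A,B) + d(B,C) - d(A,C) = 4 + 4.1231 - 1 = 8.1231 - 1 = 7.1231 (to 4 decimal places). This is ≥ 0, so the triangle inequality holds for these points.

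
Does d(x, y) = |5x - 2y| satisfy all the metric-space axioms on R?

No. d fails symmetry: d(6, 5) = |5·6 - 2·5| = |20| = 20, but d(5, 6) = |5·5 - 2·6| = |13| = 13. Since 20 ≠ 13, d(x,y) ≠ d(y,x) in general.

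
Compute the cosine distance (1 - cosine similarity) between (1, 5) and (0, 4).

With u = (1, 5), v = (0, 4):
u·v = 1·0 + 5·4 = 0 + 20 = 20.
|u| = √(1² + 5²) = √26, |v| = √(0² + 4²) = √16, so |u||v| = √(26·16) = √416.
cos θ = (u·v)/(|u||v|) = 20/√416 ≈ 0.9806
Cosine distance = 1 - cos θ ≈ 1 - 0.9806 = 0.0194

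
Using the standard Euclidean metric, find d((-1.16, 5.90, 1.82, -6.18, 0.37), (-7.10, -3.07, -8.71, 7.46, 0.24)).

√(Σ(x_i - y_i)²) = √((-1.16 - (-7.1))² + (5.9 - (-3.07))² + (1.82 - (-8.71))² + (-6.18 - 7.46)² + (0.37 - 0.24)²)
= √(5.94² + 8.97² + 10.53² + (-13.64)² + 0.13²) = √(35.2836 + 80.4609 + 110.8809 + 186.0496 + 0.0169) = √412.6919 ≈ 20.3148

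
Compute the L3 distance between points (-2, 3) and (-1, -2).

(Σ|x_i - y_i|^3)^(1/3) = (|-2 - (-1)|^3 + |3 - (-2)|^3)^(1/3)
= (1^3 + 5^3)^(1/3) = (1 + 125)^(1/3) = (126)^(1/3) ≈ 5.0133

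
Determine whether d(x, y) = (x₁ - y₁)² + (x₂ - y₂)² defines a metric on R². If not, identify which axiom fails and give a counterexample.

No. The squared Euclidean distance fails the triangle inequality. Counterexample: x = (0, 0), y = (1, 2), z = (2, 4). d(x,z) = 2² + 4² = 20, but d(x,y) + d(y,z) = (1² + 2²) + (1² + 2²) = 5 + 5 = 10. Since 20 > 10, the triangle inequality is violated. (Note: √d, the ordinary Euclidean distance, IS a metric.)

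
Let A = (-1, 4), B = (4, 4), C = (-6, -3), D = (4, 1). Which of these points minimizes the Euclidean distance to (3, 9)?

Distances: d(A) ≈ 6.4031, d(B) ≈ 5.099, d(C) = 15, d(D) ≈ 8.0623. Nearest: B = (4, 4) with distance 5.099.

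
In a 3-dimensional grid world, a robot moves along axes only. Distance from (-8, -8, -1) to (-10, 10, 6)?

Σ|x_i - y_i| = |-8 - (-10)| + |-8 - 10| + |-1 - 6| = 2 + 18 + 7 = 27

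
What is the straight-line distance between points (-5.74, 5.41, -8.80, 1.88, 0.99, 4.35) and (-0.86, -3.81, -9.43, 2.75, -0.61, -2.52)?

√(Σ(x_i - y_i)²) = √((-5.74 - (-0.86))² + (5.41 - (-3.81))² + (-8.8 - (-9.43))² + (1.88 - 2.75)² + (0.99 - (-0.61))² + (4.35 - (-2.52))²)
= √((-4.88)² + 9.22² + 0.63² + (-0.87)² + 1.6² + 6.87²) = √(23.8144 + 85.0084 + 0.3969 + 0.7569 + 2.56 + 47.1969) = √159.7335 ≈ 12.6386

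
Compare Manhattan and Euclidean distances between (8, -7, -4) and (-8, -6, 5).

L1 = |8 - (-8)| + |-7 - (-6)| + |-4 - 5| = 16 + 1 + 9 = 26
L2 = √(16² + 1² + 9²) = √338 ≈ 18.3848
L1 ≥ L2 always (equality iff movement is along one axis); L1 > L2 here.
Ratio L1/L2 = 26/√338 ≈ 1.4142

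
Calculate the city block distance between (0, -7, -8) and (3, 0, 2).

Σ|x_i - y_i| = |0 - 3| + |-7 - 0| + |-8 - 2| = 3 + 7 + 10 = 20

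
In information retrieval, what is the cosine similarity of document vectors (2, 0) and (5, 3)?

With u = (2, 0), v = (5, 3):
u·v = 2·5 + 0·3 = 10 + 0 = 10.
|u| = √(2² + 0²) = √4, |v| = √(5² + 3²) = √34, so |u||v| = √(4·34) = √136.
cos θ = (u·v)/(|u||v|) = 10/√136 ≈ 0.8575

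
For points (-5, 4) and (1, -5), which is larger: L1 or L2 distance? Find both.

L1 = |-5 - 1| + |4 - (-5)| = 6 + 9 = 15
L2 = √(6² + 9²) = √117 ≈ 10.8167
L1 ≥ L2 always (equality iff movement is along one axis); L1 > L2 here.
Ratio L1/L2 = 15/√117 ≈ 1.3868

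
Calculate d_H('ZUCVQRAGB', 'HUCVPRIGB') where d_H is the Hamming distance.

Differing positions: 1, 5, 7. Hamming distance = 3.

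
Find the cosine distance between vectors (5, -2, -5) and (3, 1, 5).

With u = (5, -2, -5), v = (3, 1, 5):
u·v = 5·3 + (-2)·1 + (-5)·5 = 15 + (-2) + (-25) = -12.
|u| = √(5² + (-2)² + (-5)²) = √54, |v| = √(3² + 1² + 5²) = √35, so |u||v| = √(54·35) = √1890.
cos θ = (u·v)/(|u||v|) = -12/√1890 ≈ -0.276
Cosine distance = 1 - cos θ ≈ 1 - (-0.276) = 1.276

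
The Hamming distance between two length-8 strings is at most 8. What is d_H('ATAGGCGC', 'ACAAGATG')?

Differing positions: 2, 4, 6, 7, 8. Hamming distance = 5. The maximum possible Hamming distance for length-8 strings is 8, so d_H/8 = 5/8 = 0.625.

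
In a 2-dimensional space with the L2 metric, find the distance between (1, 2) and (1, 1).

(Σ|x_i - y_i|^2)^(1/2) = (|1 - 1|^2 + |2 - 1|^2)^(1/2)
= (0^2 + 1^2)^(1/2) = (0 + 1)^(1/2) = (1)^(1/2) = 1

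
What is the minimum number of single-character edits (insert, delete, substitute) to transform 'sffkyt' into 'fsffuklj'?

Let D[i][j] be the edit distance between the first i characters of 'sffkyt' and the first j characters of 'fsffuklj', with D[i][0] = i, D[0][j] = j, and D[i][j] = D[i-1][j-1] if the characters match, else 1 + min(D[i-1][j], D[i][j-1], D[i-1][j-1]). Filling the table (rows: prefixes of 'sffkyt', columns: prefixes of 'fsffuklj'):
     ε  f  s  f  f  u  k  l  j
  ε  0  1  2  3  4  5  6  7  8
  s  1  1  1  2  3  4  5  6  7
  f  2  1  2  1  2  3  4  5  6
  f  3  2  2  2  1  2  3  4  5
  k  4  3  3  3  2  2  2  3  4
  y  5  4  4  4  3  3  3  3  4
  t  6  5  5  5  4  4  4  4  4
The bottom-right entry gives D[6][8] = 4, so no sequence of fewer than 4 edits works. Backtracking through the table gives one optimal edit sequence (4 edits):
  sffkyt → fsffkyt (ins f @1)
  fsffkyt → fsffukyt (ins u @5)
  fsffukyt → fsffuklt (sub y→l @7)
  fsffuklt → fsffuklj (sub t→j @8)
Edit distance = 4.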